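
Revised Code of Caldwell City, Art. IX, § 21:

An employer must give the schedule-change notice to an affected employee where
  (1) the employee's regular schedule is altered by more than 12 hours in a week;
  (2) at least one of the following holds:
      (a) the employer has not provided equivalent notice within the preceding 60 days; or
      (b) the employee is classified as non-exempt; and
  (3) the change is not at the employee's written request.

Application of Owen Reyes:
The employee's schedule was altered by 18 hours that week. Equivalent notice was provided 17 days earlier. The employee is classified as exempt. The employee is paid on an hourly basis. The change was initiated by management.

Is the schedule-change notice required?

No — not required.

(1) schedule shift > 12h — holds.
(a) no recent notice — fails.
(b) non-exempt — not met.
(2): F OR F → false.
(3) not employee-requested — satisfied.
Overall = T AND F AND T = false.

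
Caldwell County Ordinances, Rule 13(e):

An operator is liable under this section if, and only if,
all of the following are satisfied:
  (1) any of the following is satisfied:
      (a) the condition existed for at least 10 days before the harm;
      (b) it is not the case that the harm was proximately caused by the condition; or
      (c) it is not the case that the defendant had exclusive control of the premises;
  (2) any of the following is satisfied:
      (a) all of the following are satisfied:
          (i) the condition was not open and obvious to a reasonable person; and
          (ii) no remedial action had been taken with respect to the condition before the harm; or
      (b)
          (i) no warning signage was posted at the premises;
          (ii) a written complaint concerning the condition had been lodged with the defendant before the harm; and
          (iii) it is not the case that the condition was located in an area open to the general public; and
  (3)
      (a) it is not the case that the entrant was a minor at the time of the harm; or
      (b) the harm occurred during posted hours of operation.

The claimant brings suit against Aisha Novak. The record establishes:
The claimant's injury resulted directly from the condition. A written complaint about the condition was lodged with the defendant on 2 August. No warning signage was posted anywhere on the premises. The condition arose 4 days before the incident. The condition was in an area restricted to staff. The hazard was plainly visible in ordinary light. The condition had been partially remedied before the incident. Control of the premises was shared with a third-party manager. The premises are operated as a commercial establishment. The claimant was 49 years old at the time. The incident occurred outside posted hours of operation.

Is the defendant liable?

Yes — liable.

(a) condition ≥10 days old — not met.
(b) not (proximate cause) — fails.
(c) not (exclusive control) — satisfied.
(1): F OR F OR T → true.
(i) not open/obvious — fails.
(ii) no remedial action — fails.
(a): F AND F → false.
(i) no signage posted — holds.
(ii) complaint lodged — met.
(iii) not (public area) — met.
(b) = T AND T AND T = true.
So (2) is satisfied (F OR T).
(a) not (entrant a minor) — holds.
(b) during posted hours — not met.
(3): T OR F → true.
Overall = T AND T AND T = true.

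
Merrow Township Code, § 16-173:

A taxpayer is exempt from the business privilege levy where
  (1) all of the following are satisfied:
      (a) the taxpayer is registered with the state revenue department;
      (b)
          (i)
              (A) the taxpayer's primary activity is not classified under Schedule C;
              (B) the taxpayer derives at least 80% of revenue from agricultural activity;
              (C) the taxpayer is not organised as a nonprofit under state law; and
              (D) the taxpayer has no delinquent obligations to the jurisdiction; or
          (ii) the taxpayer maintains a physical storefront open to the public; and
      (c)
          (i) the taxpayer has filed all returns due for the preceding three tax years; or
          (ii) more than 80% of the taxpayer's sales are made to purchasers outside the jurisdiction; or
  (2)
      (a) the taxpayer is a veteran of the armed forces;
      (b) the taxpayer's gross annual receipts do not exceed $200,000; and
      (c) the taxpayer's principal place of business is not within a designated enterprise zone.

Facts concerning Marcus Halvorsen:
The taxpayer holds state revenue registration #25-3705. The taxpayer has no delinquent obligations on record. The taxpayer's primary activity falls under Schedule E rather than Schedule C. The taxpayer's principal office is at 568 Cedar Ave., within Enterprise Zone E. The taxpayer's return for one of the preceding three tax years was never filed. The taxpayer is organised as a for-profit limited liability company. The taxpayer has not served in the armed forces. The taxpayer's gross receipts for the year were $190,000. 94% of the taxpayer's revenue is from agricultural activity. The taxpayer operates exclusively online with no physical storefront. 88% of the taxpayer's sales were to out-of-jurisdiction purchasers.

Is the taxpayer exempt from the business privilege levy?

Yes — exempt.

(a) state-registered — satisfied.
(A) not (Schedule C activity) — satisfied.
(B) ≥80% agricultural — holds.
(C) not (nonprofit) — satisfied.
(D) no delinquency — holds.
So (i) is satisfied (T AND T AND T AND T).
(ii) has storefront — not satisfied.
So (b) is satisfied (T OR F).
(i) returns current — not satisfied.
(ii) >80% out-of-jur. sales — satisfied.
(c) = F OR T = true.
(1) = T AND T AND T = true.
(a) veteran — not met.
(b) receipts ≤ $200,000 — holds.
(c) not (in enterprise zone) — not met.
(2) = F AND T AND F = false.
Overall: T OR F → true.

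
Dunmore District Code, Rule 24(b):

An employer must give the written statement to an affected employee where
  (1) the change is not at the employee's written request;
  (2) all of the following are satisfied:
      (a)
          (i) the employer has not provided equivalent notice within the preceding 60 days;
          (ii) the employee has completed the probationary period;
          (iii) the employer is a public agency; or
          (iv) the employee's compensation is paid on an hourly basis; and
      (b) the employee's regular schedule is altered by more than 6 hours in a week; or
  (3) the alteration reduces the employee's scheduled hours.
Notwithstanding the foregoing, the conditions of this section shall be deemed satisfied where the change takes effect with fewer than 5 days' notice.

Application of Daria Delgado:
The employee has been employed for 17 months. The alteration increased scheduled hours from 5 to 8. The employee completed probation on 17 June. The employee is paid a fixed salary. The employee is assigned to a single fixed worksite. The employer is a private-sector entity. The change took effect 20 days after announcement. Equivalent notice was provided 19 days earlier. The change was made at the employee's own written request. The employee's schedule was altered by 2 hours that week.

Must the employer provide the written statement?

No — not required.

(1) not employee-requested — not met.
(i) no recent notice — not met.
(ii) past probation — holds.
(iii) public agency — not satisfied.
(iv) hourly-paid — fails.
(a) = F OR T OR F OR F = true.
(b) schedule shift > 6h — not satisfied.
So (2) is not satisfied (T AND F).
(3) hours reduced — not met.
Overall: F OR F OR F → false.
Exception (< 5 days' notice) — not satisfied.
Result: main false OR exception false → false.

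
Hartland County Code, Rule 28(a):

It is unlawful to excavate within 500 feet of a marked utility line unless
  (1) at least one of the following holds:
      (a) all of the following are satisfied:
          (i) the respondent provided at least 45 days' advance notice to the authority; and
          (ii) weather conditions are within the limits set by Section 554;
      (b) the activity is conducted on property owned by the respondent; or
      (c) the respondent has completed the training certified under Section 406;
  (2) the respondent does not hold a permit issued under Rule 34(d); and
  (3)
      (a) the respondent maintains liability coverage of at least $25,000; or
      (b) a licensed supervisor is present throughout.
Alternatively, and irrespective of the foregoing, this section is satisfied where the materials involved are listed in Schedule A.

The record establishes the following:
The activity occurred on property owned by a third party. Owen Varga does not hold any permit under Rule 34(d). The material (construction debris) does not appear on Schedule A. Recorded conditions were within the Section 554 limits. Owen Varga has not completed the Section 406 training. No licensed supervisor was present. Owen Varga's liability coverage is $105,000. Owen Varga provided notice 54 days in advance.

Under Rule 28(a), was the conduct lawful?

Yes — lawful.

(i) ≥45 days' notice — holds.
(ii) weather ok — holds.
So (a) is satisfied (T AND T).
(b) own property — not met.
(c) training certified — not satisfied.
(1): T OR F OR F → true.
(2) not (holds permit) — satisfied.
(a) coverage ≥ $25,000 — holds.
(b) supervisor present — not satisfied.
So (3) is satisfied (T OR F).
So Overall is satisfied (T AND T AND T).
Exception (Schedule A material) — not satisfied.
Result: main true OR exception false → true.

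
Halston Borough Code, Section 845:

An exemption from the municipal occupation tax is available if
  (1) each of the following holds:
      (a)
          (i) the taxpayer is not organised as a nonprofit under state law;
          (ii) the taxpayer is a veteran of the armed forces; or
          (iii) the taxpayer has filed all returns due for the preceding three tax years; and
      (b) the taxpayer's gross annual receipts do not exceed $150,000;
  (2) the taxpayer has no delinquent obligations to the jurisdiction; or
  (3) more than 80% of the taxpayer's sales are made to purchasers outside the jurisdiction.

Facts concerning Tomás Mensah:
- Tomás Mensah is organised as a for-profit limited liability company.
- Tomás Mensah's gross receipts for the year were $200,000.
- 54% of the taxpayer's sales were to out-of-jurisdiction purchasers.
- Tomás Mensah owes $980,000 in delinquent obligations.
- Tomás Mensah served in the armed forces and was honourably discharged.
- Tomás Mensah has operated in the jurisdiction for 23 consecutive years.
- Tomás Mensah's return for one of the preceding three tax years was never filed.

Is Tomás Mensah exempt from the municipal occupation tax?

(i) not (nonprofit) — holds.
(ii) veteran — met.
(iii) returns current — not satisfied.
So (a) is satisfied (T OR T OR F).
(b) receipts ≤ $150,000 — not met.
(1): T AND F → false.
(2) no delinquency — fails.
(3) >80% out-of-jur. sales — not met.
So Overall is not satisfied (F OR F OR F).

No — not exempt.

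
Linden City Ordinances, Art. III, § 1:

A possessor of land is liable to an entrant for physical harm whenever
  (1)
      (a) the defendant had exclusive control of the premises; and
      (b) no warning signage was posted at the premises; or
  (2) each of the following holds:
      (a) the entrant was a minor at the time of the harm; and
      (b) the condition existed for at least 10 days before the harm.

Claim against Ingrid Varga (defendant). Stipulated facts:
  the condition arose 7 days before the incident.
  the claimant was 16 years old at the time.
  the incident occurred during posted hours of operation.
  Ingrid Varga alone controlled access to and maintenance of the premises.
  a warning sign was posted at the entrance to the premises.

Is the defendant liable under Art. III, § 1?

No — not liable.

(a) exclusive control — met.
(b) no signage posted — fails.
(1) = T AND F = false.
(a) entrant a minor — met.
(b) condition ≥10 days old — not met.
(2) = T AND F = false.
Overall = F OR F = false.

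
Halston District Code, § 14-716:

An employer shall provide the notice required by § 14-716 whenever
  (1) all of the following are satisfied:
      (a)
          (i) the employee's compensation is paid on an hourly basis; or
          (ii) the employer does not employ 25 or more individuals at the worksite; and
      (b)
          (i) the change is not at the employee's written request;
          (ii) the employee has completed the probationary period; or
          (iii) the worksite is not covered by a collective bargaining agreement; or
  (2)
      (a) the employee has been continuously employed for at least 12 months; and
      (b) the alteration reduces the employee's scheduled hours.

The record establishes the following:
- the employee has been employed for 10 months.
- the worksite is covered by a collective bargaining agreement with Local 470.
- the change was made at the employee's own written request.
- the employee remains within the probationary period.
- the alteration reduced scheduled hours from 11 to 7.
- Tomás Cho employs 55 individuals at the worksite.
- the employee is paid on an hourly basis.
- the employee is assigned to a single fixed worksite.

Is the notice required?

(i) hourly-paid — satisfied.
(ii) not (≥ 25 at site) — not satisfied.
So (a) is satisfied (T OR F).
(i) not employee-requested — not met.
(ii) past probation — fails.
(iii) no CBA — not met.
(b) = F OR F OR F = false.
So (1) is not satisfied (T AND F).
(a) tenure ≥ 12 mo. — fails.
(b) hours reduced — satisfied.
So (2) is not satisfied (F AND T).
Overall: F OR F → false.

No — not required.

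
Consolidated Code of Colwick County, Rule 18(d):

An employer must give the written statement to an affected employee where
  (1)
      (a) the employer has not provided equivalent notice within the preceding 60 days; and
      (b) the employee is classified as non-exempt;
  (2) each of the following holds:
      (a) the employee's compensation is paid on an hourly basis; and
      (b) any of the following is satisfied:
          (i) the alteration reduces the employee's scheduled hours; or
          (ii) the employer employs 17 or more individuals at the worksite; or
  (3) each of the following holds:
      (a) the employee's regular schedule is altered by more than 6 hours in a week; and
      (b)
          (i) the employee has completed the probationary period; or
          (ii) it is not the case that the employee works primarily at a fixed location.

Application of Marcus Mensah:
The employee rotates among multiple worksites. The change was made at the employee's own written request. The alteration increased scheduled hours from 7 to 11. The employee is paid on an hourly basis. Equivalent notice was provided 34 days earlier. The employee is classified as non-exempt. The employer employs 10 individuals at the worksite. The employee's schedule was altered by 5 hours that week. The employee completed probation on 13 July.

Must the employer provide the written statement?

No — not required.

(a) no recent notice — not satisfied.
(b) non-exempt — met.
(1) = F AND T = false.
(a) hourly-paid — holds.
(i) hours reduced — fails.
(ii) ≥ 17 at site — fails.
(b) = F OR F = false.
(2): T AND F → false.
(a) schedule shift > 6h — fails.
(i) past probation — met.
(ii) not (fixed location) — satisfied.
(b) = T OR T = true.
(3): F AND T → false.
Overall: F OR F OR F → false.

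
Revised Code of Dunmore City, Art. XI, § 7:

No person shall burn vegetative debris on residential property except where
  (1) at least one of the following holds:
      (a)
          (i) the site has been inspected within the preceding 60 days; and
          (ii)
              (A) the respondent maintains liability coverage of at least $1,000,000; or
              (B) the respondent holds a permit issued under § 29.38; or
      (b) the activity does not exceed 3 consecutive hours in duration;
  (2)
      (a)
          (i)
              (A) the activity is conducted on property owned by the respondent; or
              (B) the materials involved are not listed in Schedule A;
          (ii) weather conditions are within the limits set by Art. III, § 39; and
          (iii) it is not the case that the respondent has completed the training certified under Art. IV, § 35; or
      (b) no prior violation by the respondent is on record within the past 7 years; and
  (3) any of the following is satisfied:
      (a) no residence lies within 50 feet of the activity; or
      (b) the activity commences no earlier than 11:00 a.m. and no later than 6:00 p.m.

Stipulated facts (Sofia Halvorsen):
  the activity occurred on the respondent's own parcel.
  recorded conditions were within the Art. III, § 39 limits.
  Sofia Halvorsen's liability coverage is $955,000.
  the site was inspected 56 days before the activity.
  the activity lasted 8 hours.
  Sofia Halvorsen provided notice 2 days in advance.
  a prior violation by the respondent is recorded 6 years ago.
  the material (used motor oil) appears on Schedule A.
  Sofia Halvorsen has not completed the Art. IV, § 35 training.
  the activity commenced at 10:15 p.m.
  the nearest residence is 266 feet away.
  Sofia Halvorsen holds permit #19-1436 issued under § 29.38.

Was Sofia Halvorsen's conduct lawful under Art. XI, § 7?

(i) site inspected — met.
(A) coverage ≥ $1,000,000 — not met.
(B) holds permit — holds.
(ii): F OR T → true.
(a) = T AND T = true.
(b) ≤ 3 hrs duration — fails.
(1): T OR F → true.
(A) own property — met.
(B) not (Schedule A material) — fails.
So (i) is satisfied (T OR F).
(ii) weather ok — holds.
(iii) not (training certified) — holds.
(a): T AND T AND T → true.
(b) no prior violation — fails.
So (2) is satisfied (T OR F).
(a) no residence in 50 ft — met.
(b) start within hours — fails.
(3) = T OR F = true.
Overall = T AND T AND T = true.

Yes — lawful.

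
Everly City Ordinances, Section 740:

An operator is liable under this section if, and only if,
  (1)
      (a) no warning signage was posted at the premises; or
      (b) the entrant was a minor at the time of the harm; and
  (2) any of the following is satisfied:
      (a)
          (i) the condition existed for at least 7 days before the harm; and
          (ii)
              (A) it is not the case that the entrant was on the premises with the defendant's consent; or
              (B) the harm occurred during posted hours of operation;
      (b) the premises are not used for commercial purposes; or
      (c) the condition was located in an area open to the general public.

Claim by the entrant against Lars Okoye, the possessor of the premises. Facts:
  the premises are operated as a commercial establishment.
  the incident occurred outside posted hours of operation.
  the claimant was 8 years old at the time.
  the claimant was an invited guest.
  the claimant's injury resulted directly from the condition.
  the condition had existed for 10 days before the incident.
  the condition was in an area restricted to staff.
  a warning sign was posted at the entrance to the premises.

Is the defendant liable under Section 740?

(a) no signage posted — not met.
(b) entrant a minor — met.
(1): F OR T → true.
(i) condition ≥7 days old — holds.
(A) not (consent to enter) — not met.
(B) during posted hours — not satisfied.
(ii): F OR F → false.
(a) = T AND F = false.
(b) not (commercial use) — not met.
(c) public area — fails.
(2): F OR F OR F → false.
So Overall is not satisfied (T AND F).

No — not liable.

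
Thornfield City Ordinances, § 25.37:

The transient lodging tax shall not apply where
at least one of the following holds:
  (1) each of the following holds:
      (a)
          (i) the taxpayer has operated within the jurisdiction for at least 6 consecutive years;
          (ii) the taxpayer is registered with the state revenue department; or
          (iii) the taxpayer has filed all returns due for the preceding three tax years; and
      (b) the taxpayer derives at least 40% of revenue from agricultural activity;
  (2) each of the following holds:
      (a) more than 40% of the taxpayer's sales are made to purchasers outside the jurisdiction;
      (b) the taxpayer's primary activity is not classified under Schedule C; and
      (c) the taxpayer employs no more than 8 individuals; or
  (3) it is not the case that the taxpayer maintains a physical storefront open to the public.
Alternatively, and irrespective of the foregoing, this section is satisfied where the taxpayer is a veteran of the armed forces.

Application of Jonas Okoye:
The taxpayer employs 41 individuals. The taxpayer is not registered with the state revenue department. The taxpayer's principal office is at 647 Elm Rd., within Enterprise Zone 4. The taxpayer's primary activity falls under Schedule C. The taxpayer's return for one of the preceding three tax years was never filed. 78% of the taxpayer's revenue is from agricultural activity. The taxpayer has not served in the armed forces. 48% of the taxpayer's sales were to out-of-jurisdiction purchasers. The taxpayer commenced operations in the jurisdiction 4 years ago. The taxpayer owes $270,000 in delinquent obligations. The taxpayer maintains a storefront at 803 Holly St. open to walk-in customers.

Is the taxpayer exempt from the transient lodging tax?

No — not exempt.

(i) ≥ 6 yrs in jurisdiction — not met.
(ii) state-registered — not satisfied.
(iii) returns current — fails.
(a): F OR F OR F → false.
(b) ≥40% agricultural — met.
(1) = F AND T = false.
(a) >40% out-of-jur. sales — met.
(b) not (Schedule C activity) — not met.
(c) ≤ 8 employees — fails.
So (2) is not satisfied (T AND F AND F).
(3) not (has storefront) — not satisfied.
So Overall is not satisfied (F OR F OR F).
Exception (veteran) — not satisfied.
Result: main false OR exception false → false.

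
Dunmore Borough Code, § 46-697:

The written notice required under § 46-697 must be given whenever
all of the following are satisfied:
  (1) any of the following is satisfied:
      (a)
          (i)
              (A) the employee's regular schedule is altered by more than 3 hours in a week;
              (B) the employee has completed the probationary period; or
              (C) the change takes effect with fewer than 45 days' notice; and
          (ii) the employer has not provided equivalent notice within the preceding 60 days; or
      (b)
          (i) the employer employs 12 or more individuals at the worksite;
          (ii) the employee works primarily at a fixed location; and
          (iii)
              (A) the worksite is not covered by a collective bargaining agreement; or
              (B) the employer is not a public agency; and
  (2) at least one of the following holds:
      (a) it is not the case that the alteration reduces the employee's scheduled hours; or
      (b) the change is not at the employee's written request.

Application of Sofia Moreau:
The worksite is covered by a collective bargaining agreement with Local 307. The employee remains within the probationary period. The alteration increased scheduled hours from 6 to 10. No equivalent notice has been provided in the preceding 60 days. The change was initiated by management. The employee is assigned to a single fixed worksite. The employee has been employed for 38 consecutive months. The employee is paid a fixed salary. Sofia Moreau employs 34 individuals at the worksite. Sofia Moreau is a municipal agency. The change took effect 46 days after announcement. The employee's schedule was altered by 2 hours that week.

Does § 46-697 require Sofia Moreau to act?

(A) schedule shift > 3h — fails.
(B) past probation — fails.
(C) < 45 days' notice — not satisfied.
So (i) is not satisfied (F OR F OR F).
(ii) no recent notice — holds.
So (a) is not satisfied (F AND T).
(i) ≥ 12 at site — holds.
(ii) fixed location — met.
(A) no CBA — not met.
(B) not (public agency) — fails.
(iii) = F OR F = false.
(b) = T AND T AND F = false.
So (1) is not satisfied (F OR F).
(a) not (hours reduced) — satisfied.
(b) not employee-requested — satisfied.
(2): T OR T → true.
Overall = F AND T = false.

No — not required.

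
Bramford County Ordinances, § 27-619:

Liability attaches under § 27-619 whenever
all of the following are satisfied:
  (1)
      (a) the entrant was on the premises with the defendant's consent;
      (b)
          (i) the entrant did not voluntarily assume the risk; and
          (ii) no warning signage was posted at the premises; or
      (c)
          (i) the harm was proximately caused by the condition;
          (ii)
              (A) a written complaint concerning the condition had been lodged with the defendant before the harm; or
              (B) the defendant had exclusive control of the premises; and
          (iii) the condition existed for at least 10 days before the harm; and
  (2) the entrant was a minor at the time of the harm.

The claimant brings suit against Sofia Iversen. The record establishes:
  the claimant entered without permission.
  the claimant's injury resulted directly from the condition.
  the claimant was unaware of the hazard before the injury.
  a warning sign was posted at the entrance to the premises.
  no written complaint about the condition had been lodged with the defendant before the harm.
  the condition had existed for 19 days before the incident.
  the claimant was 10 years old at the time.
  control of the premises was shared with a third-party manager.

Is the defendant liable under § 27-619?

(a) consent to enter — fails.
(i) no assumed risk — satisfied.
(ii) no signage posted — fails.
(b) = T AND F = false.
(i) proximate cause — holds.
(A) complaint lodged — not satisfied.
(B) exclusive control — fails.
(ii) = F OR F = false.
(iii) condition ≥10 days old — met.
(c): T AND F AND T → false.
So (1) is not satisfied (F OR F OR F).
(2) entrant a minor — satisfied.
Overall: F AND T → false.

No — not liable.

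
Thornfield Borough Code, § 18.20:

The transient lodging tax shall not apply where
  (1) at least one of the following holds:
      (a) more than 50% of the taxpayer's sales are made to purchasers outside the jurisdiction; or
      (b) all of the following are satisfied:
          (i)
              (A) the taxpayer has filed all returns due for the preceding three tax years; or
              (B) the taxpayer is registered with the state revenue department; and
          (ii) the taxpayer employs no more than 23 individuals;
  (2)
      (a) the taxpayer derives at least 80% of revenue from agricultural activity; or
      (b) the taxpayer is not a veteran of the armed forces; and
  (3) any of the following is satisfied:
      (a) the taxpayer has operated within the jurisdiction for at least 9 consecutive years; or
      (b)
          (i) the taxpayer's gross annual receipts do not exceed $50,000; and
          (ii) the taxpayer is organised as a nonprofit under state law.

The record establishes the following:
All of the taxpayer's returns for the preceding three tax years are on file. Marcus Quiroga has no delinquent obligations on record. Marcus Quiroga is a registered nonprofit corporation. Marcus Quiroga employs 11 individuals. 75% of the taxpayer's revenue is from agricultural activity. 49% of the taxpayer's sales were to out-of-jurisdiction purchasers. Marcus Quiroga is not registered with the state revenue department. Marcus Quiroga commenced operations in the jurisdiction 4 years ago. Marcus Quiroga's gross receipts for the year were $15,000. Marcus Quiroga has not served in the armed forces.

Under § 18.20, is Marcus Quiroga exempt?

Yes — exempt.

(a) >50% out-of-jur. sales — not met.
(A) returns current — satisfied.
(B) state-registered — fails.
(i): T OR F → true.
(ii) ≤ 23 employees — holds.
So (b) is satisfied (T AND T).
So (1) is satisfied (F OR T).
(a) ≥80% agricultural — fails.
(b) not (veteran) — satisfied.
(2): F OR T → true.
(a) ≥ 9 yrs in jurisdiction — not satisfied.
(i) receipts ≤ $50,000 — satisfied.
(ii) nonprofit — holds.
(b) = T AND T = true.
(3): F OR T → true.
Overall: T AND T AND T → true.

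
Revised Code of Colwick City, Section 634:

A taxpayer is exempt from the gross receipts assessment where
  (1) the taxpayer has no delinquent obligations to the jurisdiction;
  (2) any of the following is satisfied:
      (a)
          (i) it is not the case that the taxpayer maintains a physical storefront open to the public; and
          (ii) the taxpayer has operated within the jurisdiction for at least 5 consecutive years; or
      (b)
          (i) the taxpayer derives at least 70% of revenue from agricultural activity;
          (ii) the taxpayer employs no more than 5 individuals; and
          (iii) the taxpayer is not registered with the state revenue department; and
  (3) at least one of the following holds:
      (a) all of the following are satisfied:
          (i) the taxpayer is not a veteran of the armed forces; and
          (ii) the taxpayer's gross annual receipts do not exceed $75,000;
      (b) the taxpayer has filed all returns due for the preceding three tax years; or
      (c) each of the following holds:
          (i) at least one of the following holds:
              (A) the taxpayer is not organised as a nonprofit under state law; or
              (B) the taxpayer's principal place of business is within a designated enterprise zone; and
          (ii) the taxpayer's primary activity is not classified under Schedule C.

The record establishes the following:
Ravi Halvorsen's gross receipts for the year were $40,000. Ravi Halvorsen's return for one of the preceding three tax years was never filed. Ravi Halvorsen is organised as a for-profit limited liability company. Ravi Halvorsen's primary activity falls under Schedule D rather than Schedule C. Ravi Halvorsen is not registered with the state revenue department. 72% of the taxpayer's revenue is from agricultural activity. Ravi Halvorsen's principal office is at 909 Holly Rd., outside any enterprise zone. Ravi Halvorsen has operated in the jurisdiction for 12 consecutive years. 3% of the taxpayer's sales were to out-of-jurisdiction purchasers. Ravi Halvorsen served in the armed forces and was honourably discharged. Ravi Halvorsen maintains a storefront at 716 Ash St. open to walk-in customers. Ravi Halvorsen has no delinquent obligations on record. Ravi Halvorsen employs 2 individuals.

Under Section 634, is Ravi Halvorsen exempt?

Yes — exempt.

(1) no delinquency — satisfied.
(i) not (has storefront) — fails.
(ii) ≥ 5 yrs in jurisdiction — holds.
(a) = F AND T = false.
(i) ≥70% agricultural — satisfied.
(ii) ≤ 5 employees — satisfied.
(iii) not (state-registered) — satisfied.
(b): T AND T AND T → true.
(2) = F OR T = true.
(i) not (veteran) — fails.
(ii) receipts ≤ $75,000 — holds.
(a) = F AND T = false.
(b) returns current — fails.
(A) not (nonprofit) — met.
(B) in enterprise zone — fails.
(i): T OR F → true.
(ii) not (Schedule C activity) — holds.
(c) = T AND T = true.
So (3) is satisfied (F OR F OR T).
So Overall is satisfied (T AND T AND T).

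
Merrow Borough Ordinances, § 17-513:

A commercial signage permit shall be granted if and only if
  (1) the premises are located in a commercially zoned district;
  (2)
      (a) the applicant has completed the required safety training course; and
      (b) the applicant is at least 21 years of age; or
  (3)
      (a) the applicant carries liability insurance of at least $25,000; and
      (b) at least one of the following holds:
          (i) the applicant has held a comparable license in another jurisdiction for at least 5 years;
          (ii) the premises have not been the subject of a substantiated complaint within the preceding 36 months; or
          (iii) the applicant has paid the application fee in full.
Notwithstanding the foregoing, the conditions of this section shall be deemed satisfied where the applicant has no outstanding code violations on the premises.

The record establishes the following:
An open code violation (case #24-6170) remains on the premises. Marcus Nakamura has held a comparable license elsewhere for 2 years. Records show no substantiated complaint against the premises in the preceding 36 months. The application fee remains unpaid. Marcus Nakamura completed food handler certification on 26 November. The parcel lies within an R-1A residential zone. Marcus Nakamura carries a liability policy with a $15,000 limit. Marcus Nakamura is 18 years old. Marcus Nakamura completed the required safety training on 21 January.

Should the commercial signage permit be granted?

No — denied.

(1) commercially zoned — fails.
(a) safety training — met.
(b) age ≥ 21 — fails.
So (2) is not satisfied (T AND F).
(a) insurance ≥ $25,000 — fails.
(i) prior license ≥ 5 yr — not met.
(ii) no complaint in 36 mo. — met.
(iii) fee paid — not met.
(b): F OR T OR F → true.
So (3) is not satisfied (F AND T).
Overall: F OR F OR F → false.
Exception (no code violations) — not satisfied.
Result: main false OR exception false → false.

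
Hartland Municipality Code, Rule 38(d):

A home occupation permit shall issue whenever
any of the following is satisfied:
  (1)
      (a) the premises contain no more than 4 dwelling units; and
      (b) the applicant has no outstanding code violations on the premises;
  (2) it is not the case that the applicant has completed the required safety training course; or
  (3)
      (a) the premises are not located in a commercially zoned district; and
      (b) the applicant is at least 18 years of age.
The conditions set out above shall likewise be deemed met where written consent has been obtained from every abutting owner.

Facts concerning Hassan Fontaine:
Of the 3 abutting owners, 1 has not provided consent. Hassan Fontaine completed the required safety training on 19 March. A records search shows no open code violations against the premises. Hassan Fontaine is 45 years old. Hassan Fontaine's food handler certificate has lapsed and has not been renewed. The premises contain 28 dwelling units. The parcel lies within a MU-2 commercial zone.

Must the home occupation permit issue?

No — denied.

(a) ≤ 4 units — not met.
(b) no code violations — satisfied.
(1): F AND T → false.
(2) not (safety training) — fails.
(a) not (commercially zoned) — not satisfied.
(b) age ≥ 18 — met.
So (3) is not satisfied (F AND T).
So Overall is not satisfied (F OR F OR F).
Exception (all abutters consent) — not satisfied.
Result: main false OR exception false → false.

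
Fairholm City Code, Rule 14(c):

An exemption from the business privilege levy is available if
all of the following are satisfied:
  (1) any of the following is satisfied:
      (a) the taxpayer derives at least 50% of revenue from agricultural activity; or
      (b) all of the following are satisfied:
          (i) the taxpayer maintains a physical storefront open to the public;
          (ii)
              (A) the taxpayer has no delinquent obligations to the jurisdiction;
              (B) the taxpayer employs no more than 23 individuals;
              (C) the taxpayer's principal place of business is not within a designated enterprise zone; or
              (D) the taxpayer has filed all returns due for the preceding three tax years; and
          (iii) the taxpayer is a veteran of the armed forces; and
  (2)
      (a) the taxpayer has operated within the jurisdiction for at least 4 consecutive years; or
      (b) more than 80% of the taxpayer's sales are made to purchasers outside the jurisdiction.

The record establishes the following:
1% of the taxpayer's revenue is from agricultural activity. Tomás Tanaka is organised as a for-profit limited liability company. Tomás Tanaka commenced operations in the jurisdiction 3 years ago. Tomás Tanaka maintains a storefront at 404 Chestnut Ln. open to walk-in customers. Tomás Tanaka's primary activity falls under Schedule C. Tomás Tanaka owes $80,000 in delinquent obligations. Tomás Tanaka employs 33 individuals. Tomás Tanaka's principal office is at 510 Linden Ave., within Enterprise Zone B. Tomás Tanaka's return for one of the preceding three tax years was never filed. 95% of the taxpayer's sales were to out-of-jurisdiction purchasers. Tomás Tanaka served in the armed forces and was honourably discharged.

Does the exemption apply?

(a) ≥50% agricultural — not met.
(i) has storefront — satisfied.
(A) no delinquency — fails.
(B) ≤ 23 employees — not satisfied.
(C) not (in enterprise zone) — not satisfied.
(D) returns current — not satisfied.
(ii) = F OR F OR F OR F = false.
(iii) veteran — met.
(b) = T AND F AND T = false.
(1): F OR F → false.
(a) ≥ 4 yrs in jurisdiction — fails.
(b) >80% out-of-jur. sales — met.
(2) = F OR T = true.
So Overall is not satisfied (F AND T).

No — not exempt.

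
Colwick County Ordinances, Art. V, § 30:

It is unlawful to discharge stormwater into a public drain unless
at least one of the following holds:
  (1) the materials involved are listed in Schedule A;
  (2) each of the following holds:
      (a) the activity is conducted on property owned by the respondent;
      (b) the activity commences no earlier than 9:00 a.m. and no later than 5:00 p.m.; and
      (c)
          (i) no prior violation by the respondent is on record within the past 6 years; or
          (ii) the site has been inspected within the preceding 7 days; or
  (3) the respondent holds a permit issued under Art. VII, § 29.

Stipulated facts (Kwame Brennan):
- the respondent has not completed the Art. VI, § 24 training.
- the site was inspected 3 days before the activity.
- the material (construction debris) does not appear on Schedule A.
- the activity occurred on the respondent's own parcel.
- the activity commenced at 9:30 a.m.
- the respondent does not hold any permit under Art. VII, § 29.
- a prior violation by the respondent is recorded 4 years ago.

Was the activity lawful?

(1) Schedule A material — not satisfied.
(a) own property — met.
(b) start within hours — satisfied.
(i) no prior violation — fails.
(ii) site inspected — satisfied.
So (c) is satisfied (F OR T).
So (2) is satisfied (T AND T AND T).
(3) holds permit — not satisfied.
Overall: F OR T OR F → true.

Yes — lawful.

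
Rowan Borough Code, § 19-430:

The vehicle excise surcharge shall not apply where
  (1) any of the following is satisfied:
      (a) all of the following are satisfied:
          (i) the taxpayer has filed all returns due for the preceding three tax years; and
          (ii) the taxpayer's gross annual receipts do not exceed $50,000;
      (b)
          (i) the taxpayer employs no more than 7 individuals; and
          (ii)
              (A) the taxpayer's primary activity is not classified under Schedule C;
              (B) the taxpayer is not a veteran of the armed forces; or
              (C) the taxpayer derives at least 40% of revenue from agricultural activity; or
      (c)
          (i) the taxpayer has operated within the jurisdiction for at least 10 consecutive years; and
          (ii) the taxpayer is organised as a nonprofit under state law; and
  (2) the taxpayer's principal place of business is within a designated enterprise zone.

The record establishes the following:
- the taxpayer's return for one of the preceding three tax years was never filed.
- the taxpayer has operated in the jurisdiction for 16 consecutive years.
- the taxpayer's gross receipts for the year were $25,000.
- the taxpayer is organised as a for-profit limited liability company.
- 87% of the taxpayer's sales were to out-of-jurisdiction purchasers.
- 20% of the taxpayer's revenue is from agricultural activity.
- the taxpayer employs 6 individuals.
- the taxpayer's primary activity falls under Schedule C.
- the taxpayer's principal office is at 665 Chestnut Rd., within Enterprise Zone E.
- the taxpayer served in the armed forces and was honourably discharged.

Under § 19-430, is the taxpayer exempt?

No — not exempt.

(i) returns current — not satisfied.
(ii) receipts ≤ $50,000 — holds.
So (a) is not satisfied (F AND T).
(i) ≤ 7 employees — holds.
(A) not (Schedule C activity) — fails.
(B) not (veteran) — fails.
(C) ≥40% agricultural — not met.
(ii) = F OR F OR F = false.
(b): T AND F → false.
(i) ≥ 10 yrs in jurisdiction — satisfied.
(ii) nonprofit — not met.
(c) = T AND F = false.
(1): F OR F OR F → false.
(2) in enterprise zone — met.
Overall: F AND T → false.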